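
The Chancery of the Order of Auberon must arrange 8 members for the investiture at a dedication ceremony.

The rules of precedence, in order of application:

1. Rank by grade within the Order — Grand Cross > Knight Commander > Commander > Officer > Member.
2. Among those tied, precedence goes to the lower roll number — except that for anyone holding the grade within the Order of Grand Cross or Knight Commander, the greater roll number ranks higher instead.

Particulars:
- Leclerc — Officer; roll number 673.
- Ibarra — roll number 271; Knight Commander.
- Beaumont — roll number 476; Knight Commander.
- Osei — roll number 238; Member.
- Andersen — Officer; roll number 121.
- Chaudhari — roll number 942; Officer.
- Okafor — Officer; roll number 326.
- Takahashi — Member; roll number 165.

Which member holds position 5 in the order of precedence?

By grade within the Order: Beaumont and Ibarra (Knight Commander); then Andersen, Okafor, Leclerc and Chaudhari (Officer); then Takahashi and Osei (Member).
Among Beaumont and Ibarra, by roll number (higher first) (reversed rule for this group): Beaumont (476) before Ibarra (271).
Among Andersen, Okafor, Leclerc and Chaudhari, by roll number (lower first): Andersen (121) before Okafor (326) before Leclerc (673) before Chaudhari (942).
Among Takahashi and Osei, by roll number (lower first): Takahashi (165) before Osei (238).
Order: Beaumont, Ibarra, Andersen, Okafor, Leclerc, Chaudhari, Takahashi, Osei.

Leclerc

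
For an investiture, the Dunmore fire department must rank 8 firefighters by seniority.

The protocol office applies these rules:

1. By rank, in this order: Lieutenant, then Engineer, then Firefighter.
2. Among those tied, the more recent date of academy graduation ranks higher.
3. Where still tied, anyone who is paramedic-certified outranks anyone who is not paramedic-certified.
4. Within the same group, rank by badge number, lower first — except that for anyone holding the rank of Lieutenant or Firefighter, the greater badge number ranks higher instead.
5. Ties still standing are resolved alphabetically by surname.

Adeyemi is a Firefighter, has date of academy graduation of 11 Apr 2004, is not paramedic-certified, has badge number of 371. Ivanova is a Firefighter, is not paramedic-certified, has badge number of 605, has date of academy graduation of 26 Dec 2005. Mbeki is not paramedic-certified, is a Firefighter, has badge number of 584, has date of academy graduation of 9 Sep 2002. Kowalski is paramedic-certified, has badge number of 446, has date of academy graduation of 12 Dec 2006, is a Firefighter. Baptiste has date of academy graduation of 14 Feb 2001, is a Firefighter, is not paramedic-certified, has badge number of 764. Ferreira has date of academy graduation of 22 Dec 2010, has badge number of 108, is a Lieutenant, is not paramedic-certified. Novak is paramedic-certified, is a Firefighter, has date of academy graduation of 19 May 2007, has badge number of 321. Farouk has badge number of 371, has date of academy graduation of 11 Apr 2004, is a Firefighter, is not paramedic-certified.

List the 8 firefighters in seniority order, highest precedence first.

By rank: Ferreira (Lieutenant); then Novak, Kowalski, Ivanova, Adeyemi, Farouk, Mbeki and Baptiste (Firefighter).
Among Novak, Kowalski, Ivanova, Adeyemi, Farouk, Mbeki and Baptiste, by date of academy graduation (later first): Novak (19 May 2007) before Kowalski (12 Dec 2006) before Ivanova (26 Dec 2005) before Adeyemi and Farouk (11 Apr 2004) before Mbeki (9 Sep 2002) before Baptiste (14 Feb 2001).
Adeyemi and Farouk are each not paramedic-certified, so the next rule applies.
Adeyemi and Farouk both have badge number 371, so the next rule applies.
Among Adeyemi and Farouk, alphabetically by surname: Adeyemi before Farouk.
Full order: Ferreira, Novak, Kowalski, Ivanova, Adeyemi, Farouk, Mbeki, Baptiste.

Ferreira, Novak, Kowalski, Ivanova, Adeyemi, Farouk, Mbeki, Baptiste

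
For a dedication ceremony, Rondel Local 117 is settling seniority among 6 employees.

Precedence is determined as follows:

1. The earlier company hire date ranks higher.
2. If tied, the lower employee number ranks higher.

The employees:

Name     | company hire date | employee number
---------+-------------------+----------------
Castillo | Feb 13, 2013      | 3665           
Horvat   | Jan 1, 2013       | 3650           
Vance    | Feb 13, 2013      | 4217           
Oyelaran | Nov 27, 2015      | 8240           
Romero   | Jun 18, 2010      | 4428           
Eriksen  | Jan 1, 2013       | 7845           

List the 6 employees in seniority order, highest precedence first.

By company hire date (earlier first): Romero (Jun 18, 2010); then Horvat and Eriksen (both Jan 1, 2013); then Castillo and Vance (both Feb 13, 2013); then Oyelaran (Nov 27, 2015).
Among Horvat and Eriksen, by employee number (lower first): Horvat (3650) before Eriksen (7845).
Among Castillo and Vance, by employee number (lower first): Castillo (3665) before Vance (4217).
Full order: Romero, Horvat, Eriksen, Castillo, Vance, Oyelaran.

Romero, Horvat, Eriksen, Castillo, Vance, Oyelaran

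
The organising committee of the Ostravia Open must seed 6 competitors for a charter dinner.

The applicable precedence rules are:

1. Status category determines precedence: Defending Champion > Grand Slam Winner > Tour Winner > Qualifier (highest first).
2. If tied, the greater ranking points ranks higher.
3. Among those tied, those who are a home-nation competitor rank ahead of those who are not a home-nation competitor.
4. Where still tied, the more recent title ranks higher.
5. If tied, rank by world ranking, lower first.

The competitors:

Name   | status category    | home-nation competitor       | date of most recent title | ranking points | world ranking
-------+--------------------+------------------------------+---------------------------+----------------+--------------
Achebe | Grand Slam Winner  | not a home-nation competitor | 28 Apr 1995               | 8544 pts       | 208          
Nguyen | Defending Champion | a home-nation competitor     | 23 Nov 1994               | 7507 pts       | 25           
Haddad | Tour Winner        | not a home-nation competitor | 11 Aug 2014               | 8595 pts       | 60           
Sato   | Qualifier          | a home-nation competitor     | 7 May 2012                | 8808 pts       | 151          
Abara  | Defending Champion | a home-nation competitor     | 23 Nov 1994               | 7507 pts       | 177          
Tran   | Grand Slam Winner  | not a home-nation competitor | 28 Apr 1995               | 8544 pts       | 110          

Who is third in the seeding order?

By status category: Nguyen and Abara (Defending Champion); then Tran and Achebe (Grand Slam Winner); then Haddad (Tour Winner); then Sato (Qualifier).
Nguyen and Abara both have ranking points 7507 pts, so the next rule applies.
Nguyen and Abara are each a home-nation competitor, so the next rule applies.
Nguyen and Abara both have date of most recent title 23 Nov 1994, so the next rule applies.
Among Nguyen and Abara, by world ranking (lower first): Nguyen (25) before Abara (177).
Tran and Achebe both have ranking points 8544 pts, so the next rule applies.
Tran and Achebe are each not a home-nation competitor, so the next rule applies.
Tran and Achebe both have date of most recent title 28 Apr 1995, so the next rule applies.
Among Tran and Achebe, by world ranking (lower first): Tran (110) before Achebe (208).
Order: Nguyen, Abara, Tran, Achebe, Haddad, Sato.

Tran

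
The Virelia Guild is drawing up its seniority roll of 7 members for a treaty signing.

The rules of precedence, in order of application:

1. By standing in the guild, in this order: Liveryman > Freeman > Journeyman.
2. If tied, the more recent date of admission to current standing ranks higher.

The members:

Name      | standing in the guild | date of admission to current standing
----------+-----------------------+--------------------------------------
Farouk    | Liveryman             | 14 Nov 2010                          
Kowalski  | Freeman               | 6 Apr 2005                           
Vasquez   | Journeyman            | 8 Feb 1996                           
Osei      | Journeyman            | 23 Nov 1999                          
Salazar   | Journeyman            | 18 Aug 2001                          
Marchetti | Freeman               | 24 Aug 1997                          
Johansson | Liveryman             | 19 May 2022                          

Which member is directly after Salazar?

By standing in the guild: Johansson and Farouk (Liveryman); then Kowalski and Marchetti (Freeman); then Salazar, Osei and Vasquez (Journeyman).
Among Johansson and Farouk, by date of admission to current standing (later first): Johansson (19 May 2022) before Farouk (14 Nov 2010).
Among Kowalski and Marchetti, by date of admission to current standing (later first): Kowalski (6 Apr 2005) before Marchetti (24 Aug 1997).
Among Salazar, Osei and Vasquez, by date of admission to current standing (later first): Salazar (18 Aug 2001) before Osei (23 Nov 1999) before Vasquez (8 Feb 1996).
Order: Johansson, Farouk, Kowalski, Marchetti, Salazar, Osei, Vasquez.

Osei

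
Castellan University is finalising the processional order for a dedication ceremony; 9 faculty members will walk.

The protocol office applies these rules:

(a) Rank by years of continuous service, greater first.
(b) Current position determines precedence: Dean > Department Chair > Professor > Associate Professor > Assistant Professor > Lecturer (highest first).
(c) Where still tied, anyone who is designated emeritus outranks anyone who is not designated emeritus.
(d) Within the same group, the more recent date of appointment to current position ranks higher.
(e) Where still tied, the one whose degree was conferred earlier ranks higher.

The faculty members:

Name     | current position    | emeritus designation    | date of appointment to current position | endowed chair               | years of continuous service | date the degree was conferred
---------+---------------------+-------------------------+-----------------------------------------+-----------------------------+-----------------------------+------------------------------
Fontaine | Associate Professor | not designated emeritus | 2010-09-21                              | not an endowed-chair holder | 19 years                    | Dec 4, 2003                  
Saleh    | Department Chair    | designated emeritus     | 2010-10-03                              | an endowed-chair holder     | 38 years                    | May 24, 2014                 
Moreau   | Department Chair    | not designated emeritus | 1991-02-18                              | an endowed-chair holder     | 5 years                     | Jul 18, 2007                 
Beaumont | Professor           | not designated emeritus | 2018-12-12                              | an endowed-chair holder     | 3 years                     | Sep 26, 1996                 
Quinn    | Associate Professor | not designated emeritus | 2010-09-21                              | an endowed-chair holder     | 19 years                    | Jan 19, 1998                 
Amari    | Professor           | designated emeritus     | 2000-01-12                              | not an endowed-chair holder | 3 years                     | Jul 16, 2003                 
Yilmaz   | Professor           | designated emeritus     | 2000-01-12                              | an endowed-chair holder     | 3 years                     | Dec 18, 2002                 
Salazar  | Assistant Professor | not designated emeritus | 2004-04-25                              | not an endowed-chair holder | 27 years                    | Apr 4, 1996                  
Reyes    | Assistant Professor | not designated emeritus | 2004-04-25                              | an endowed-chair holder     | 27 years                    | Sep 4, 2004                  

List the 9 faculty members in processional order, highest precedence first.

Saleh, Salazar, Reyes, Quinn, Fontaine, Moreau, Yilmaz, Amari, Beaumont

By years of continuous service (higher first): Saleh (38 years); then Salazar and Reyes (both 27 years); then Quinn and Fontaine (both 19 years); then Moreau (5 years); then Yilmaz, Amari and Beaumont (each 3 years).
Salazar and Reyes are each Assistant Professor, so the next rule applies.
Salazar and Reyes are each not designated emeritus, so the next rule applies.
Salazar and Reyes both have date of appointment to current position 2004-04-25, so the next rule applies.
Among Salazar and Reyes, by date the degree was conferred (earlier first): Salazar (Apr 4, 1996) before Reyes (Sep 4, 2004).
Quinn and Fontaine are each Associate Professor, so the next rule applies.
Quinn and Fontaine are each not designated emeritus, so the next rule applies.
Quinn and Fontaine both have date of appointment to current position 2010-09-21, so the next rule applies.
Among Quinn and Fontaine, by date the degree was conferred (earlier first): Quinn (Jan 19, 1998) before Fontaine (Dec 4, 2003).
Yilmaz, Amari and Beaumont are each Professor, so the next rule applies.
Among Yilmaz, Amari and Beaumont, designated emeritus before not designated emeritus: Yilmaz and Amari (designated emeritus) before Beaumont (not designated emeritus).
Yilmaz and Amari both have date of appointment to current position 2000-01-12, so the next rule applies.
Among Yilmaz and Amari, by date the degree was conferred (earlier first): Yilmaz (Dec 18, 2002) before Amari (Jul 16, 2003).
Full order: Saleh, Salazar, Reyes, Quinn, Fontaine, Moreau, Yilmaz, Amari, Beaumont.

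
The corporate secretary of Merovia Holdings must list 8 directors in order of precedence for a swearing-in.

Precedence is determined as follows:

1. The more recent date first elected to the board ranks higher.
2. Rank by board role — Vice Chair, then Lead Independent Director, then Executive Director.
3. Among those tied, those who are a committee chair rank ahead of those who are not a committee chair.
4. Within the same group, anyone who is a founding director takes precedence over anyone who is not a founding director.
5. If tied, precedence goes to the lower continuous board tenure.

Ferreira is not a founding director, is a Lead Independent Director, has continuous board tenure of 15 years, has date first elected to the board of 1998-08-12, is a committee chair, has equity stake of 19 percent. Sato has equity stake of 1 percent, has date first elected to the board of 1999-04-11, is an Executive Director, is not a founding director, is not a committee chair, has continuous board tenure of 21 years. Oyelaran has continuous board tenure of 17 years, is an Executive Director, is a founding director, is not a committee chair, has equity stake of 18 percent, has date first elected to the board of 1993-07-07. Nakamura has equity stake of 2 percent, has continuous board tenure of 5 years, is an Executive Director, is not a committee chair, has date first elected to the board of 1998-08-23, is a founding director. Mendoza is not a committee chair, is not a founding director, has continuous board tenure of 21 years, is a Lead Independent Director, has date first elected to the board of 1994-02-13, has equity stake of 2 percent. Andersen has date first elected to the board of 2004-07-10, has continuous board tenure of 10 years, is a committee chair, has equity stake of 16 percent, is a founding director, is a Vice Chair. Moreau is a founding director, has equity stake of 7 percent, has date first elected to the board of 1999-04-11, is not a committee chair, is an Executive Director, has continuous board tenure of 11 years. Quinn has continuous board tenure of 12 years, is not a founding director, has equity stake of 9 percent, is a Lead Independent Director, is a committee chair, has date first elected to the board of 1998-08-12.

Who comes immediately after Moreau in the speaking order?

Sato

By date first elected to the board (later first): Andersen (2004-07-10); then Moreau and Sato (both 1999-04-11); then Nakamura (1998-08-23); then Quinn and Ferreira (both 1998-08-12); then Mendoza (1994-02-13); then Oyelaran (1993-07-07).
Moreau and Sato are each Executive Director, so the next rule applies.
Moreau and Sato are each not a committee chair, so the next rule applies.
Among Moreau and Sato, a founding director before not a founding director: Moreau (a founding director) before Sato (not a founding director).
Quinn and Ferreira are each Lead Independent Director, so the next rule applies.
Quinn and Ferreira are each a committee chair, so the next rule applies.
Quinn and Ferreira are each not a founding director, so the next rule applies.
Among Quinn and Ferreira, by continuous board tenure (lower first): Quinn (12 years) before Ferreira (15 years).
Order: Andersen, Moreau, Sato, Nakamura, Quinn, Ferreira, Mendoza, Oyelaran.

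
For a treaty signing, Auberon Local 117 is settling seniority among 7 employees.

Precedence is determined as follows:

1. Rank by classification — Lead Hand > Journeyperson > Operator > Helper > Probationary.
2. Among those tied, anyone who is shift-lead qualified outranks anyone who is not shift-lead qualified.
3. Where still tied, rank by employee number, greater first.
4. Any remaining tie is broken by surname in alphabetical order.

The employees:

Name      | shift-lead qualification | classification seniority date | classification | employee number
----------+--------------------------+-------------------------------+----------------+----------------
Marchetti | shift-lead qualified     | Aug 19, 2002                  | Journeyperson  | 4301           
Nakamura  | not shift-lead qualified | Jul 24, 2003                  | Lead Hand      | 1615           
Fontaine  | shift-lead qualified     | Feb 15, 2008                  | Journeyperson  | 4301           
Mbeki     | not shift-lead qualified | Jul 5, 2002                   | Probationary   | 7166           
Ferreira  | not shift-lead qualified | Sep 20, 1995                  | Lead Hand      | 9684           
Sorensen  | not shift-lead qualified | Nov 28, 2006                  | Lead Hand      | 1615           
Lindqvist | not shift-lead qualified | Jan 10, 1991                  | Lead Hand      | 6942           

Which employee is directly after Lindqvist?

Nakamura

By classification: Ferreira, Lindqvist, Nakamura and Sorensen (Lead Hand); then Fontaine and Marchetti (Journeyperson); then Mbeki (Probationary).
Ferreira, Lindqvist, Nakamura and Sorensen are each not shift-lead qualified, so the next rule applies.
Among Ferreira, Lindqvist, Nakamura and Sorensen, by employee number (higher first): Ferreira (9684) before Lindqvist (6942) before Nakamura and Sorensen (1615).
Among Nakamura and Sorensen, alphabetically by surname: Nakamura before Sorensen.
Fontaine and Marchetti are each shift-lead qualified, so the next rule applies.
Fontaine and Marchetti both have employee number 4301, so the next rule applies.
Among Fontaine and Marchetti, alphabetically by surname: Fontaine before Marchetti.
Order: Ferreira, Lindqvist, Nakamura, Sorensen, Fontaine, Marchetti, Mbeki.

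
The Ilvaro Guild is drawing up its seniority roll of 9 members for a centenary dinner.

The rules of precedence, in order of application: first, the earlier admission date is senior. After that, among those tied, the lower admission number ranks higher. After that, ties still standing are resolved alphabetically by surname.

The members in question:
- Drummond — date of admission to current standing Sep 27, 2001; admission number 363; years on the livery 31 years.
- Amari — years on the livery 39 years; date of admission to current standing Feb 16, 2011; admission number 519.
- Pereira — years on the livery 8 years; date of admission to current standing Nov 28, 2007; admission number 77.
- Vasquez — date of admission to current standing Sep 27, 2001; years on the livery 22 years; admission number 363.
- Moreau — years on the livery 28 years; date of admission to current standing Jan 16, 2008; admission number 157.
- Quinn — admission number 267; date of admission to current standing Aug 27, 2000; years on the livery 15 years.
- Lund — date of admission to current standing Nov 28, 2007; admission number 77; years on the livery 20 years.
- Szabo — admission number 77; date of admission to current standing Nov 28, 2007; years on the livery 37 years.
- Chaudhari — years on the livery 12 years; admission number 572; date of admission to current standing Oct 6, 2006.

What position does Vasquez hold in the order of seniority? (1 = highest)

3

By date of admission to current standing (earlier first): Quinn (Aug 27, 2000); then Drummond and Vasquez (both Sep 27, 2001); then Chaudhari (Oct 6, 2006); then Lund, Pereira and Szabo (each Nov 28, 2007); then Moreau (Jan 16, 2008); then Amari (Feb 16, 2011).
Drummond and Vasquez both have admission number 363, so the next rule applies.
Among Drummond and Vasquez, alphabetically by surname: Drummond before Vasquez.
Lund, Pereira and Szabo all have admission number 77, so the next rule applies.
Among Lund, Pereira and Szabo, alphabetically by surname: Lund before Pereira before Szabo.
Order: Quinn, Drummond, Vasquez, Chaudhari, Lund, Pereira, Szabo, Moreau, Amari. So position 3.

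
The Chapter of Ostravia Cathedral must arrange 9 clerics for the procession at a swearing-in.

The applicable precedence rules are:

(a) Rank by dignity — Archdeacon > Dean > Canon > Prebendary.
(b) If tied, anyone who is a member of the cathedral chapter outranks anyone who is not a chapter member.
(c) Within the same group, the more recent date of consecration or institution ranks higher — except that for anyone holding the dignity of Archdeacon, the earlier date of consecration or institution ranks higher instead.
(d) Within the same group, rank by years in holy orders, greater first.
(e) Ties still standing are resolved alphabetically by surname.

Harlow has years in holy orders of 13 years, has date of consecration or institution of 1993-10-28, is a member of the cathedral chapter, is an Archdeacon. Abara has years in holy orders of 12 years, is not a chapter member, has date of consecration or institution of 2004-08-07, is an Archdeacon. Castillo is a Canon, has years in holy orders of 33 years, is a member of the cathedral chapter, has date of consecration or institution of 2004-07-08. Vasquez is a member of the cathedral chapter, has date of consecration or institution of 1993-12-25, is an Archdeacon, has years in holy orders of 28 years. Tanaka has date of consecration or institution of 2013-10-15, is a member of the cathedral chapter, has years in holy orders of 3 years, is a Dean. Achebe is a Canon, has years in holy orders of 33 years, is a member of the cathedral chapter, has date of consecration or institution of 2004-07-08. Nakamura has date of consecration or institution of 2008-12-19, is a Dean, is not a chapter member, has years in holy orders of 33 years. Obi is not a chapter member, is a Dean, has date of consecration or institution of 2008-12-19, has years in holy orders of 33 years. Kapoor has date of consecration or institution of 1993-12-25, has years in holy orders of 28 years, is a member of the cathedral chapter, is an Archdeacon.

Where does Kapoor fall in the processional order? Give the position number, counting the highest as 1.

2

By dignity: Harlow, Kapoor, Vasquez and Abara (Archdeacon); then Tanaka, Nakamura and Obi (Dean); then Achebe and Castillo (Canon).
Among Harlow, Kapoor, Vasquez and Abara, a member of the cathedral chapter before not a chapter member: Harlow, Kapoor and Vasquez (a member of the cathedral chapter) before Abara (not a chapter member).
Among Harlow, Kapoor and Vasquez, by date of consecration or institution (earlier first) (reversed rule for this group): Harlow (1993-10-28) before Kapoor and Vasquez (1993-12-25).
Kapoor and Vasquez both have years in holy orders 28 years, so the next rule applies.
Among Kapoor and Vasquez, alphabetically by surname: Kapoor before Vasquez.
Among Tanaka, Nakamura and Obi, a member of the cathedral chapter before not a chapter member: Tanaka (a member of the cathedral chapter) before Nakamura and Obi (not a chapter member).
Nakamura and Obi both have date of consecration or institution 2008-12-19, so the next rule applies.
Nakamura and Obi both have years in holy orders 33 years, so the next rule applies.
Among Nakamura and Obi, alphabetically by surname: Nakamura before Obi.
Achebe and Castillo are each a member of the cathedral chapter, so the next rule applies.
Achebe and Castillo both have date of consecration or institution 2004-07-08, so the next rule applies.
Achebe and Castillo both have years in holy orders 33 years, so the next rule applies.
Among Achebe and Castillo, alphabetically by surname: Achebe before Castillo.
Order: Harlow, Kapoor, Vasquez, Abara, Tanaka, Nakamura, Obi, Achebe, Castillo. So position 2.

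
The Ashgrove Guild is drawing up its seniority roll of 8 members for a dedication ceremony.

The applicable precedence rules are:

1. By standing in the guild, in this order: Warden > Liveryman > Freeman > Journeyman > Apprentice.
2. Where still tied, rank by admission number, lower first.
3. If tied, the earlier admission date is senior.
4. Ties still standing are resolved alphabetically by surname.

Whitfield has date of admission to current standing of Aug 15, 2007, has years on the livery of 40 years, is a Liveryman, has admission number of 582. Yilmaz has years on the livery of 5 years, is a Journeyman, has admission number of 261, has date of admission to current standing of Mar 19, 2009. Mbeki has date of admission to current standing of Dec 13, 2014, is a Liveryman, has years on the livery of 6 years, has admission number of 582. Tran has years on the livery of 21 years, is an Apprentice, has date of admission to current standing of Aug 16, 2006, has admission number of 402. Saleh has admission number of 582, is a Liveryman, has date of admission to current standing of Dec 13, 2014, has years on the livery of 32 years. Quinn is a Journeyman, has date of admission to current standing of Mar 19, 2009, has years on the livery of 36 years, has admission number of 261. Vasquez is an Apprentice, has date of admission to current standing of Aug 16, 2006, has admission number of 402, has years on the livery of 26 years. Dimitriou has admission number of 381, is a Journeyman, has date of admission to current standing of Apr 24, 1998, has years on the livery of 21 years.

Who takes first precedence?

By standing in the guild: Whitfield, Mbeki and Saleh (Liveryman); then Quinn, Yilmaz and Dimitriou (Journeyman); then Tran and Vasquez (Apprentice).
Whitfield, Mbeki and Saleh all have admission number 582, so the next rule applies.
Among Whitfield, Mbeki and Saleh, by date of admission to current standing (earlier first): Whitfield (Aug 15, 2007) before Mbeki and Saleh (Dec 13, 2014).
Among Mbeki and Saleh, alphabetically by surname: Mbeki before Saleh.
Among Quinn, Yilmaz and Dimitriou, by admission number (lower first): Quinn and Yilmaz (261) before Dimitriou (381).
Quinn and Yilmaz both have date of admission to current standing Mar 19, 2009, so the next rule applies.
Among Quinn and Yilmaz, alphabetically by surname: Quinn before Yilmaz.
Tran and Vasquez both have admission number 402, so the next rule applies.
Tran and Vasquez both have date of admission to current standing Aug 16, 2006, so the next rule applies.
Among Tran and Vasquez, alphabetically by surname: Tran before Vasquez.
Order: Whitfield, Mbeki, Saleh, Quinn, Yilmaz, Dimitriou, Tran, Vasquez.

Whitfield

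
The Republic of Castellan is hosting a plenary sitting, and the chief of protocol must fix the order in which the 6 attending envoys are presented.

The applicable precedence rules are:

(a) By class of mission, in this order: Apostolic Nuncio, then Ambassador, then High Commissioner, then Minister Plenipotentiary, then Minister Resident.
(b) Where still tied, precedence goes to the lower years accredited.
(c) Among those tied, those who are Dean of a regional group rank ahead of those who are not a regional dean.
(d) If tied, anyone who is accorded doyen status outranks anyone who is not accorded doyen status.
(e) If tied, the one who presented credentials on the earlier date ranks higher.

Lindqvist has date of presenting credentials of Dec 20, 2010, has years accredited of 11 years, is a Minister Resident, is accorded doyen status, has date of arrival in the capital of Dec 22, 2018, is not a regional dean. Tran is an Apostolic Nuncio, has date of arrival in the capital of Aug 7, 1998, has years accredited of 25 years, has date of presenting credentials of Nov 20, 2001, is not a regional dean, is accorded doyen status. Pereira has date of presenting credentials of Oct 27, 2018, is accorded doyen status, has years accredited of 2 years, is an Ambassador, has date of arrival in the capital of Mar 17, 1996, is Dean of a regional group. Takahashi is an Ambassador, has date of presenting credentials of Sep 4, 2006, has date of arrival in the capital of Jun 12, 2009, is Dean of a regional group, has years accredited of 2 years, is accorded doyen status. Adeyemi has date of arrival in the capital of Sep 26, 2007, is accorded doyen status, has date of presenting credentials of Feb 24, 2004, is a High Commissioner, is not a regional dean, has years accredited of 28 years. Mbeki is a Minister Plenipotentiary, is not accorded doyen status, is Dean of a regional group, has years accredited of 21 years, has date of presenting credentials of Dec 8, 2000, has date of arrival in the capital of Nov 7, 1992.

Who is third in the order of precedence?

By class of mission: Tran (Apostolic Nuncio); then Takahashi and Pereira (Ambassador); then Adeyemi (High Commissioner); then Mbeki (Minister Plenipotentiary); then Lindqvist (Minister Resident).
Takahashi and Pereira both have years accredited 2 years, so the next rule applies.
Takahashi and Pereira are each Dean of a regional group, so the next rule applies.
Takahashi and Pereira are each accorded doyen status, so the next rule applies.
Among Takahashi and Pereira, by date of presenting credentials (earlier first): Takahashi (Sep 4, 2006) before Pereira (Oct 27, 2018).
Order: Tran, Takahashi, Pereira, Adeyemi, Mbeki, Lindqvist.

Pereira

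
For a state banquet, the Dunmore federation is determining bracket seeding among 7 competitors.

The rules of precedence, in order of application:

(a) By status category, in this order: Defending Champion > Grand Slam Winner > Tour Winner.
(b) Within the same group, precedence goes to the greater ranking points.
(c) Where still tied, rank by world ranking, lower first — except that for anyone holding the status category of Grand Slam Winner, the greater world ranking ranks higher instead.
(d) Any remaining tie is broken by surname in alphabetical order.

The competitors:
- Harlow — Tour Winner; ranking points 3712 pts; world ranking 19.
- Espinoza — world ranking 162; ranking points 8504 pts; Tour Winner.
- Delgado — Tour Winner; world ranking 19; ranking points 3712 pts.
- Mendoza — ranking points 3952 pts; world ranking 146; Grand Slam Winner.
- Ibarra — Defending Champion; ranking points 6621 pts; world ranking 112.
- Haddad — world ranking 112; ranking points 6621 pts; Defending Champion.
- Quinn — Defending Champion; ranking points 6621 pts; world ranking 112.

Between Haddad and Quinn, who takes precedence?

Haddad

By status category: Haddad, Ibarra and Quinn (Defending Champion); then Mendoza (Grand Slam Winner); then Espinoza, Delgado and Harlow (Tour Winner).
Haddad, Ibarra and Quinn all have ranking points 6621 pts, so the next rule applies.
Haddad, Ibarra and Quinn all have world ranking 112, so the next rule applies.
Among Haddad, Ibarra and Quinn, alphabetically by surname: Haddad before Ibarra before Quinn.
Among Espinoza, Delgado and Harlow, by ranking points (higher first): Espinoza (8504 pts) before Delgado and Harlow (3712 pts).
Delgado and Harlow both have world ranking 19, so the next rule applies.
Among Delgado and Harlow, alphabetically by surname: Delgado before Harlow.
So Haddad takes precedence.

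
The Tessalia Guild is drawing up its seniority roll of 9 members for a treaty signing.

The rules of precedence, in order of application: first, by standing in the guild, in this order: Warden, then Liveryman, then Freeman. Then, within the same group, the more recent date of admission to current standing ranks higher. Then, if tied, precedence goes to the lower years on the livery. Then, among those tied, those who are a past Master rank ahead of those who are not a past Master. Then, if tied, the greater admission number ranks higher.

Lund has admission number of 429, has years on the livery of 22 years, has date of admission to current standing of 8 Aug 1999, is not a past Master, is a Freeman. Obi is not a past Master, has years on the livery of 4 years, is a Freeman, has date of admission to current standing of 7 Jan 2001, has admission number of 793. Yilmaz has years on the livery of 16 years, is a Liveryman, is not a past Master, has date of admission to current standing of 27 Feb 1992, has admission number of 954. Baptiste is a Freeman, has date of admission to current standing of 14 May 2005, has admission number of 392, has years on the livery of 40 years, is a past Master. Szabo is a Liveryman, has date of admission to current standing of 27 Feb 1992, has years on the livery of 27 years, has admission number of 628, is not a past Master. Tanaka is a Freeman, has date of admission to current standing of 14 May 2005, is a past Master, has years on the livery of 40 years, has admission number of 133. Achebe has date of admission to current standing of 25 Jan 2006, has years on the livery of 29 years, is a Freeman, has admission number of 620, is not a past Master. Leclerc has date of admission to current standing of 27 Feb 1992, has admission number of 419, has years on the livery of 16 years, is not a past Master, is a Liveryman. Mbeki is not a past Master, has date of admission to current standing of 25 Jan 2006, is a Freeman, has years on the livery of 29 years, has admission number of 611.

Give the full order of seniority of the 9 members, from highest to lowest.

By standing in the guild: Yilmaz, Leclerc and Szabo (Liveryman); then Achebe, Mbeki, Baptiste, Tanaka, Obi and Lund (Freeman).
Yilmaz, Leclerc and Szabo all have date of admission to current standing 27 Feb 1992, so the next rule applies.
Among Yilmaz, Leclerc and Szabo, by years on the livery (lower first): Yilmaz and Leclerc (16 years) before Szabo (27 years).
Yilmaz and Leclerc are each not a past Master, so the next rule applies.
Among Yilmaz and Leclerc, by admission number (higher first): Yilmaz (954) before Leclerc (419).
Among Achebe, Mbeki, Baptiste, Tanaka, Obi and Lund, by date of admission to current standing (later first): Achebe and Mbeki (25 Jan 2006) before Baptiste and Tanaka (14 May 2005) before Obi (7 Jan 2001) before Lund (8 Aug 1999).
Achebe and Mbeki both have years on the livery 29 years, so the next rule applies.
Achebe and Mbeki are each not a past Master, so the next rule applies.
Among Achebe and Mbeki, by admission number (higher first): Achebe (620) before Mbeki (611).
Baptiste and Tanaka both have years on the livery 40 years, so the next rule applies.
Baptiste and Tanaka are each a past Master, so the next rule applies.
Among Baptiste and Tanaka, by admission number (higher first): Baptiste (392) before Tanaka (133).
Full order: Yilmaz, Leclerc, Szabo, Achebe, Mbeki, Baptiste, Tanaka, Obi, Lund.

Yilmaz, Leclerc, Szabo, Achebe, Mbeki, Baptiste, Tanaka, Obi, Lund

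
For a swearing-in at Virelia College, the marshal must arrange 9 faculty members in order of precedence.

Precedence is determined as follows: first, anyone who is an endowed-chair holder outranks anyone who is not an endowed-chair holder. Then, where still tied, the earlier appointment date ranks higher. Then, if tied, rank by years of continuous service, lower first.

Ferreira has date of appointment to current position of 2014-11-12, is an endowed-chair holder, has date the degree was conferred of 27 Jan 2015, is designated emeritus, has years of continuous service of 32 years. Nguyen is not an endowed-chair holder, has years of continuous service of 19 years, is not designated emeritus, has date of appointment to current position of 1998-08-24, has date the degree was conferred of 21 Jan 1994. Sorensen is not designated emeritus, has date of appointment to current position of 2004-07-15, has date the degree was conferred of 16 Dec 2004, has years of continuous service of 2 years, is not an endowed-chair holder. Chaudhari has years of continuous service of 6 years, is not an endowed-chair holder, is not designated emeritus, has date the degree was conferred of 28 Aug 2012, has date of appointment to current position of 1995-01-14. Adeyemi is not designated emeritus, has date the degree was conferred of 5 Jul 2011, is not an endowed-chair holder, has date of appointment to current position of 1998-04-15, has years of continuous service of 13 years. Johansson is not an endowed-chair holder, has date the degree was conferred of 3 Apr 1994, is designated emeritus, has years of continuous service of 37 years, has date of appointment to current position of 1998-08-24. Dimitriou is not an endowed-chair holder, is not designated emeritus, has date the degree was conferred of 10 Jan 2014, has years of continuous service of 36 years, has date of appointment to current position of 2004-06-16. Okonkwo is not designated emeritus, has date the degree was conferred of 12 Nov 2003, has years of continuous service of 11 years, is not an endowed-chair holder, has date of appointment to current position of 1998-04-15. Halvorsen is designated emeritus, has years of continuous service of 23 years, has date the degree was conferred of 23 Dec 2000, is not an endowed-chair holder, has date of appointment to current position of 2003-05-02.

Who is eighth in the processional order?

By the first rule: Ferreira (an endowed-chair holder); then Chaudhari, Okonkwo, Adeyemi, Nguyen, Johansson, Halvorsen, Dimitriou and Sorensen (each not an endowed-chair holder).
Among Chaudhari, Okonkwo, Adeyemi, Nguyen, Johansson, Halvorsen, Dimitriou and Sorensen, by date of appointment to current position (earlier first): Chaudhari (1995-01-14) before Okonkwo and Adeyemi (1998-04-15) before Nguyen and Johansson (1998-08-24) before Halvorsen (2003-05-02) before Dimitriou (2004-06-16) before Sorensen (2004-07-15).
Among Okonkwo and Adeyemi, by years of continuous service (lower first): Okonkwo (11 years) before Adeyemi (13 years).
Among Nguyen and Johansson, by years of continuous service (lower first): Nguyen (19 years) before Johansson (37 years).
Order: Ferreira, Chaudhari, Okonkwo, Adeyemi, Nguyen, Johansson, Halvorsen, Dimitriou, Sorensen.

Dimitriou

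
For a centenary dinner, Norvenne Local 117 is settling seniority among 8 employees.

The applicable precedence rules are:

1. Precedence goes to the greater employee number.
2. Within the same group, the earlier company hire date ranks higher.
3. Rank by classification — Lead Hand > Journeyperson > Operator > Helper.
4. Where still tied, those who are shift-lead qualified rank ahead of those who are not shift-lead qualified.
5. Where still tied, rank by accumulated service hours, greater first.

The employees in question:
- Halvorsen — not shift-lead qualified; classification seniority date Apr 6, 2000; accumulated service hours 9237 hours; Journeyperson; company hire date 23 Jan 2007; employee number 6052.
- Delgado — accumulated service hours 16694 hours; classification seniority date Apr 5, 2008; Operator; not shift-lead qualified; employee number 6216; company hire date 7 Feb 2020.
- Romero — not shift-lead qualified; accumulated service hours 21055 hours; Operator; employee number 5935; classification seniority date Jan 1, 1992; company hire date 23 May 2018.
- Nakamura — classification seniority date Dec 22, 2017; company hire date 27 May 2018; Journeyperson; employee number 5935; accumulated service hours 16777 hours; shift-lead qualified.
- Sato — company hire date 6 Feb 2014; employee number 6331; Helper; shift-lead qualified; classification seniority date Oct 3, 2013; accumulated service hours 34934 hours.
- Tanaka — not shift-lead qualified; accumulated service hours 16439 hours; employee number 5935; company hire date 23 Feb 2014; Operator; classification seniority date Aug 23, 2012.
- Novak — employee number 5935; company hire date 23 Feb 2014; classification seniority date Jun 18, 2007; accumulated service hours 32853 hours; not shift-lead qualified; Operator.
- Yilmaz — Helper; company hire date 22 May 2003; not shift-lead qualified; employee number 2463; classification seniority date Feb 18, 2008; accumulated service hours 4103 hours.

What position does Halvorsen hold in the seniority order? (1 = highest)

3

By employee number (higher first): Sato (6331); then Delgado (6216); then Halvorsen (6052); then Novak, Tanaka, Romero and Nakamura (each 5935); then Yilmaz (2463).
Among Novak, Tanaka, Romero and Nakamura, by company hire date (earlier first): Novak and Tanaka (23 Feb 2014) before Romero (23 May 2018) before Nakamura (27 May 2018).
Novak and Tanaka are each Operator, so the next rule applies.
Novak and Tanaka are each not shift-lead qualified, so the next rule applies.
Among Novak and Tanaka, by accumulated service hours (higher first): Novak (32853 hours) before Tanaka (16439 hours).
Order: Sato, Delgado, Halvorsen, Novak, Tanaka, Romero, Nakamura, Yilmaz. So position 3.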